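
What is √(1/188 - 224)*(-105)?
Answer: -315*I*√219913/94 ≈ -1571.5*I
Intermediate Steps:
√(1/188 - 224)*(-105) = √(-42111/188)*(-105) = (3*I*√219913/94)*(-105) = -315*I*√219913/94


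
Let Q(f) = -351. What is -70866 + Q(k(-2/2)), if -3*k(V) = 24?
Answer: -71217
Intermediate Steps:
k(V) = -8 (k(V) = -1/3*24 = -8)
-70866 + Q(k(-2/2)) = -70866 - 351 = -71217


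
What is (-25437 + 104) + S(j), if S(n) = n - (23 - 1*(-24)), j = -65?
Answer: -25445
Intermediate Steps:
S(n) = -47 + n (S(n) = n - (23 + 24) = n - 1*47 = n - 47 = -47 + n)
(-25437 + 104) + S(j) = (-25437 + 104) + (-47 - 65) = -25333 - 112 = -25445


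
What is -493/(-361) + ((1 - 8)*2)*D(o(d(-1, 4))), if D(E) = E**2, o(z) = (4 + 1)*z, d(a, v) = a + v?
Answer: -1136657/361 ≈ -3148.6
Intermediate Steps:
o(z) = 5*z
-493/(-361) + ((1 - 8)*2)*D(o(d(-1, 4))) = -493/(-361) + ((1 - 8)*2)*(5*(-1 + 4))**2 = -493*(-1/361) + (-7*2)*(5*3)**2 = 493/361 - 14*15**2 = 493/361 - 14*225 = 493/361 - 3150 = -1136657/361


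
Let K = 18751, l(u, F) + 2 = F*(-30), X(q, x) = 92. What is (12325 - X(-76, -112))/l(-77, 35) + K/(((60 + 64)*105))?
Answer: -17443451/1712130 ≈ -10.188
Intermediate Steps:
l(u, F) = -2 - 30*F (l(u, F) = -2 + F*(-30) = -2 - 30*F)
(12325 - X(-76, -112))/l(-77, 35) + K/(((60 + 64)*105)) = (12325 - 1*92)/(-2 - 30*35) + 18751/(((60 + 64)*105)) = (12325 - 92)/(-2 - 1050) + 18751/((124*105)) = 12233/(-1052) + 18751/13020 = 12233*(-1/1052) + 18751*(1/13020) = -12233/1052 + 18751/13020 = -17443451/1712130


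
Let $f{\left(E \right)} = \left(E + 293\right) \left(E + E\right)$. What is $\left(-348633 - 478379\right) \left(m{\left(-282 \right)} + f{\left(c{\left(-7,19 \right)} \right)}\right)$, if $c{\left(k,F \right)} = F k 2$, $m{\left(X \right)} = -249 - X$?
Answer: $11851908972$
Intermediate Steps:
$c{\left(k,F \right)} = 2 F k$
$f{\left(E \right)} = 2 E \left(293 + E\right)$ ($f{\left(E \right)} = \left(293 + E\right) 2 E = 2 E \left(293 + E\right)$)
$\left(-348633 - 478379\right) \left(m{\left(-282 \right)} + f{\left(c{\left(-7,19 \right)} \right)}\right) = \left(-348633 - 478379\right) \left(\left(-249 - -282\right) + 2 \cdot 2 \cdot 19 \left(-7\right) \left(293 + 2 \cdot 19 \left(-7\right)\right)\right) = - 827012 \left(\left(-249 + 282\right) + 2 \left(-266\right) \left(293 - 266\right)\right) = - 827012 \left(33 + 2 \left(-266\right) 27\right) = - 827012 \left(33 - 14364\right) = \left(-827012\right) \left(-14331\right) = 11851908972$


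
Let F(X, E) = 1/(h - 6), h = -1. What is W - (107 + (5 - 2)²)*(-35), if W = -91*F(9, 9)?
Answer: 4073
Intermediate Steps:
F(X, E) = -⅐ (F(X, E) = 1/(-1 - 6) = 1/(-7) = -⅐)
W = 13 (W = -91*(-⅐) = 13)
W - (107 + (5 - 2)²)*(-35) = 13 - (107 + (5 - 2)²)*(-35) = 13 - (107 + 3²)*(-35) = 13 - (107 + 9)*(-35) = 13 - 116*(-35) = 13 - 1*(-4060) = 13 + 4060 = 4073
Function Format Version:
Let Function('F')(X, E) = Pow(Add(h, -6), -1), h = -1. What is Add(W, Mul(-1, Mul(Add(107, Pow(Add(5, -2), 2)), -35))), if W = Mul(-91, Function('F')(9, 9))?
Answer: 4073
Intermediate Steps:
Function('F')(X, E) = Rational(-1, 7) (Function('F')(X, E) = Pow(Add(-1, -6), -1) = Pow(-7, -1) = Rational(-1, 7))
W = 13 (W = Mul(-91, Rational(-1, 7)) = 13)
Add(W, Mul(-1, Mul(Add(107, Pow(Add(5, -2), 2)), -35))) = Add(13, Mul(-1, Mul(Add(107, Pow(Add(5, -2), 2)), -35))) = Add(13, Mul(-1, Mul(Add(107, Pow(3, 2)), -35))) = Add(13, Mul(-1, Mul(Add(107, 9), -35))) = Add(13, Mul(-1, Mul(116, -35))) = Add(13, Mul(-1, -4060)) = Add(13, 4060) = 4073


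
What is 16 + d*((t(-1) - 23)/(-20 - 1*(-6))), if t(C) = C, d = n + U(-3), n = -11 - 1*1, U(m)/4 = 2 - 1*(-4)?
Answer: 256/7 ≈ 36.571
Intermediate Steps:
U(m) = 24 (U(m) = 4*(2 - 1*(-4)) = 4*(2 + 4) = 4*6 = 24)
n = -12 (n = -11 - 1 = -12)
d = 12 (d = -12 + 24 = 12)
16 + d*((t(-1) - 23)/(-20 - 1*(-6))) = 16 + 12*((-1 - 23)/(-20 - 1*(-6))) = 16 + 12*(-24/(-20 + 6)) = 16 + 12*(-24/(-14)) = 16 + 12*(-24*(-1/14)) = 16 + 12*(12/7) = 16 + 144/7 = 256/7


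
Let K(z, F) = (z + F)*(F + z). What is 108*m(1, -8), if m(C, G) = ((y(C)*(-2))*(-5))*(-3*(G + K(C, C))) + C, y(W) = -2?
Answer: -25812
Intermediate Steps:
K(z, F) = (F + z)**2 (K(z, F) = (F + z)*(F + z) = (F + z)**2)
m(C, G) = C + 60*G + 240*C**2 (m(C, G) = (-2*(-2)*(-5))*(-3*(G + (C + C)**2)) + C = (4*(-5))*(-3*(G + (2*C)**2)) + C = -(-60)*(G + 4*C**2) + C = -20*(-12*C**2 - 3*G) + C = (60*G + 240*C**2) + C = C + 60*G + 240*C**2)
108*m(1, -8) = 108*(1 + 60*(-8) + 240*1**2) = 108*(1 - 480 + 240*1) = 108*(1 - 480 + 240) = 108*(-239) = -25812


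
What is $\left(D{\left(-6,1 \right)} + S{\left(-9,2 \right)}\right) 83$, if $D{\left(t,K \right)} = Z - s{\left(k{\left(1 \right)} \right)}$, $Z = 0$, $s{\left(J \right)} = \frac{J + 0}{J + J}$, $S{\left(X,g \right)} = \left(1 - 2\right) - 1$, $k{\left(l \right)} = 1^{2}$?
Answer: $- \frac{415}{2} \approx -207.5$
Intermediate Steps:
$k{\left(l \right)} = 1$
$S{\left(X,g \right)} = -2$ ($S{\left(X,g \right)} = -1 - 1 = -2$)
$s{\left(J \right)} = \frac{1}{2}$ ($s{\left(J \right)} = \frac{J}{2 J} = J \frac{1}{2 J} = \frac{1}{2}$)
$D{\left(t,K \right)} = - \frac{1}{2}$ ($D{\left(t,K \right)} = 0 - \frac{1}{2} = - \frac{1}{2}$)
$\left(D{\left(-6,1 \right)} + S{\left(-9,2 \right)}\right) 83 = \left(- \frac{1}{2} - 2\right) 83 = \left(- \frac{5}{2}\right) 83 = - \frac{415}{2}$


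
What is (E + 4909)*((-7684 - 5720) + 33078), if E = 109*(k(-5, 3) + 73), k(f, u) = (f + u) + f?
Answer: 238114422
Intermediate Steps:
k(f, u) = u + 2*f
E = 7194 (E = 109*((3 + 2*(-5)) + 73) = 109*((3 - 10) + 73) = 109*(-7 + 73) = 109*66 = 7194)
(E + 4909)*((-7684 - 5720) + 33078) = (7194 + 4909)*((-7684 - 5720) + 33078) = 12103*(-13404 + 33078) = 12103*19674 = 238114422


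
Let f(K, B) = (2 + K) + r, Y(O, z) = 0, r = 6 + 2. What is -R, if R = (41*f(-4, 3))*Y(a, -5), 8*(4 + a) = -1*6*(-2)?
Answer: 0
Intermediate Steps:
r = 8
a = -5/2 (a = -4 + (-1*6*(-2))/8 = -4 + (-6*(-2))/8 = -4 + (⅛)*12 = -4 + 3/2 = -5/2 ≈ -2.5000)
f(K, B) = 10 + K (f(K, B) = (2 + K) + 8 = 10 + K)
R = 0 (R = (41*(10 - 4))*0 = (41*6)*0 = 246*0 = 0)
-R = -1*0 = 0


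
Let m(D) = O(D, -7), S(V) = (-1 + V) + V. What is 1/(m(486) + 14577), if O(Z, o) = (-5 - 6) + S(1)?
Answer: 1/14567 ≈ 6.8648e-5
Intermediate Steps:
S(V) = -1 + 2*V
O(Z, o) = -10 (O(Z, o) = (-5 - 6) + (-1 + 2*1) = -11 + (-1 + 2) = -11 + 1 = -10)
m(D) = -10
1/(m(486) + 14577) = 1/(-10 + 14577) = 1/14567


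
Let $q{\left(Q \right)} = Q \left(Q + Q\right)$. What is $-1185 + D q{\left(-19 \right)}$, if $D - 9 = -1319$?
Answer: $-947005$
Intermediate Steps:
$D = -1310$ ($D = 9 - 1319 = -1310$)
$q{\left(Q \right)} = 2 Q^{2}$ ($q{\left(Q \right)} = Q 2 Q = 2 Q^{2}$)
$-1185 + D q{\left(-19 \right)} = -1185 - 1310 \cdot 2 \left(-19\right)^{2} = -1185 - 1310 \cdot 2 \cdot 361 = -1185 - 945820 = -947005$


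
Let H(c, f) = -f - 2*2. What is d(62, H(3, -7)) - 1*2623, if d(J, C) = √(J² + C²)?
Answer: -2623 + √3853 ≈ -2560.9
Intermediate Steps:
H(c, f) = -4 - f (H(c, f) = -f - 4 = -4 - f)
d(J, C) = √(C² + J²)
d(62, H(3, -7)) - 1*2623 = √((-4 - 1*(-7))² + 62²) - 1*2623 = √((-4 + 7)² + 3844) - 2623 = √(3² + 3844) - 2623 = √(9 + 3844) - 2623 = √3853 - 2623 = -2623 + √3853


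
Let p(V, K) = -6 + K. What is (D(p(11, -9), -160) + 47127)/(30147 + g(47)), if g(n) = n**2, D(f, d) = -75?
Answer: 11763/8089 ≈ 1.4542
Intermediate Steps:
(D(p(11, -9), -160) + 47127)/(30147 + g(47)) = (-75 + 47127)/(30147 + 47**2) = 47052/(30147 + 2209) = 47052/32356 = 47052*(1/32356) = 11763/8089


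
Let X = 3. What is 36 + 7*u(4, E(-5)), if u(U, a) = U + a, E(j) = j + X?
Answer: 50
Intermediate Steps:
E(j) = 3 + j (E(j) = j + 3 = 3 + j)
36 + 7*u(4, E(-5)) = 36 + 7*(4 + (3 - 5)) = 36 + 7*(4 - 2) = 36 + 7*2 = 36 + 14 = 50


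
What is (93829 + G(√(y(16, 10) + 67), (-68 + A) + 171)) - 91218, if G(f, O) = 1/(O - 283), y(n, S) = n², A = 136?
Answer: 114883/44 ≈ 2611.0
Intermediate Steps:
G(f, O) = 1/(-283 + O)
(93829 + G(√(y(16, 10) + 67), (-68 + A) + 171)) - 91218 = (93829 + 1/(-283 + ((-68 + 136) + 171))) - 91218 = (93829 + 1/(-283 + (68 + 171))) - 91218 = (93829 + 1/(-283 + 239)) - 91218 = (93829 + 1/(-44)) - 91218 = (93829 - 1/44) - 91218 = 4128475/44 - 91218 = 114883/44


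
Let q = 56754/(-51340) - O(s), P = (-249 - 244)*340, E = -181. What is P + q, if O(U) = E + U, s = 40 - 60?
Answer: -4297674107/25670 ≈ -1.6742e+5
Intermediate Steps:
s = -20
P = -167620 (P = -493*340 = -167620)
O(U) = -181 + U
q = 5131293/25670 (q = 56754/(-51340) - (-181 - 20) = 56754*(-1/51340) - 1*(-201) = -28377/25670 + 201 = 5131293/25670 ≈ 199.89)
P + q = -167620 + 5131293/25670 = -4297674107/25670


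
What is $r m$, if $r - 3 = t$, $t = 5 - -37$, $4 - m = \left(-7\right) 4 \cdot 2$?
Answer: $2700$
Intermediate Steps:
$m = 60$ ($m = 4 - \left(-7\right) 4 \cdot 2 = 4 - \left(-28\right) 2 = 4 - -56 = 4 + 56 = 60$)
$t = 42$ ($t = 5 + 37 = 42$)
$r = 45$ ($r = 3 + 42 = 45$)
$r m = 45 \cdot 60 = 2700$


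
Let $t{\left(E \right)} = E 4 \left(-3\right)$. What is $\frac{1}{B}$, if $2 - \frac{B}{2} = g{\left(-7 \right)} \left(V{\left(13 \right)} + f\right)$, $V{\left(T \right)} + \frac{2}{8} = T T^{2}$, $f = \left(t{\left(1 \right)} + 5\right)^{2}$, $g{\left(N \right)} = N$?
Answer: $\frac{2}{62889} \approx 3.1802 \cdot 10^{-5}$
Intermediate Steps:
$t{\left(E \right)} = - 12 E$ ($t{\left(E \right)} = 4 E \left(-3\right) = - 12 E$)
$f = 49$ ($f = \left(\left(-12\right) 1 + 5\right)^{2} = \left(-12 + 5\right)^{2} = \left(-7\right)^{2} = 49$)
$V{\left(T \right)} = - \frac{1}{4} + T^{3}$ ($V{\left(T \right)} = - \frac{1}{4} + T T^{2} = - \frac{1}{4} + T^{3}$)
$B = \frac{62889}{2}$ ($B = 4 - 2 \left(- 7 \left(\left(- \frac{1}{4} + 13^{3}\right) + 49\right)\right) = 4 - 2 \left(- 7 \left(\left(- \frac{1}{4} + 2197\right) + 49\right)\right) = 4 - 2 \left(- 7 \left(\frac{8787}{4} + 49\right)\right) = 4 - 2 \left(\left(-7\right) \frac{8983}{4}\right) = 4 - - \frac{62881}{2} = 4 + \frac{62881}{2} = \frac{62889}{2} \approx 31445.0$)
$\frac{1}{B} = \frac{1}{\frac{62889}{2}} = \frac{2}{62889}$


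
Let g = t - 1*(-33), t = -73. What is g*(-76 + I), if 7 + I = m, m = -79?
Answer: 6480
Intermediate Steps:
g = -40 (g = -73 - 1*(-33) = -73 + 33 = -40)
I = -86 (I = -7 - 79 = -86)
g*(-76 + I) = -40*(-76 - 86) = -40*(-162) = 6480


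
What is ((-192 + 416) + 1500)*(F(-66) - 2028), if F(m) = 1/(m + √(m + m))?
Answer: -59437055/17 - 431*I*√33/561 ≈ -3.4963e+6 - 4.4134*I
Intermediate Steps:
F(m) = 1/(m + √2*√m) (F(m) = 1/(m + √(2*m)) = 1/(m + √2*√m))
((-192 + 416) + 1500)*(F(-66) - 2028) = ((-192 + 416) + 1500)*(1/(-66 + √2*√(-66)) - 2028) = (224 + 1500)*(1/(-66 + √2*(I*√66)) - 2028) = 1724*(1/(-66 + 2*I*√33) - 2028) = 1724*(-2028 + 1/(-66 + 2*I*√33)) = -3496272 + 1724/(-66 + 2*I*√33)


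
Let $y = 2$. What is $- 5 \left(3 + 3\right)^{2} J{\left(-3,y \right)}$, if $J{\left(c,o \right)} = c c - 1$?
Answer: $-1440$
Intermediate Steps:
$J{\left(c,o \right)} = -1 + c^{2}$ ($J{\left(c,o \right)} = c^{2} - 1 = -1 + c^{2}$)
$- 5 \left(3 + 3\right)^{2} J{\left(-3,y \right)} = - 5 \left(3 + 3\right)^{2} \left(-1 + \left(-3\right)^{2}\right) = - 5 \cdot 6^{2} \left(-1 + 9\right) = \left(-5\right) 36 \cdot 8 = \left(-180\right) 8 = -1440$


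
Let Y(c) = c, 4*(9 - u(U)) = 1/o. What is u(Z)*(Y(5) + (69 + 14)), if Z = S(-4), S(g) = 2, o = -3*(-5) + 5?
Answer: 7909/10 ≈ 790.90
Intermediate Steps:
o = 20 (o = 15 + 5 = 20)
Z = 2
u(U) = 719/80 (u(U) = 9 - 1/4/20 = 9 - 1/4*1/20 = 9 - 1/80 = 719/80)
u(Z)*(Y(5) + (69 + 14)) = 719*(5 + (69 + 14))/80 = 719*(5 + 83)/80 = (719/80)*88 = 7909/10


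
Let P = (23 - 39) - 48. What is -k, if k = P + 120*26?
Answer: -3056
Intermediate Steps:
P = -64 (P = -16 - 48 = -64)
k = 3056 (k = -64 + 120*26 = -64 + 3120 = 3056)
-k = -1*3056 = -3056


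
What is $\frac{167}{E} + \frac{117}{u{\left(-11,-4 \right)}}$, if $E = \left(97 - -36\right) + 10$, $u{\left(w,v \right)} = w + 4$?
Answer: $- \frac{15562}{1001} \approx -15.546$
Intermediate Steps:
$u{\left(w,v \right)} = 4 + w$
$E = 143$ ($E = \left(97 + 36\right) + 10 = 133 + 10 = 143$)
$\frac{167}{E} + \frac{117}{u{\left(-11,-4 \right)}} = \frac{167}{143} + \frac{117}{4 - 11} = 167 \cdot \frac{1}{143} + \frac{117}{-7} = \frac{167}{143} + 117 \left(- \frac{1}{7}\right) = \frac{167}{143} - \frac{117}{7} = - \frac{15562}{1001}$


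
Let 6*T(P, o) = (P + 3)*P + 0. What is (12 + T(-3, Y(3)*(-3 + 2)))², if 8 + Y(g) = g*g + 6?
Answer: 144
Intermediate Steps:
Y(g) = -2 + g² (Y(g) = -8 + (g*g + 6) = -8 + (g² + 6) = -8 + (6 + g²) = -2 + g²)
T(P, o) = P*(3 + P)/6 (T(P, o) = ((P + 3)*P + 0)/6 = ((3 + P)*P + 0)/6 = (P*(3 + P) + 0)/6 = (P*(3 + P))/6 = P*(3 + P)/6)
(12 + T(-3, Y(3)*(-3 + 2)))² = (12 + (⅙)*(-3)*(3 - 3))² = (12 + (⅙)*(-3)*0)² = (12 + 0)² = 12² = 144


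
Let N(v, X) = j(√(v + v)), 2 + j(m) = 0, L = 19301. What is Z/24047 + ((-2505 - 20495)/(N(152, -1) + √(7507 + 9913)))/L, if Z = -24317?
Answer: -1021896712059/1010413507019 - 5750*√4355/42018277 ≈ -1.0204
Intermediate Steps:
j(m) = -2 (j(m) = -2 + 0 = -2)
N(v, X) = -2
Z/24047 + ((-2505 - 20495)/(N(152, -1) + √(7507 + 9913)))/L = -24317/24047 + ((-2505 - 20495)/(-2 + √(7507 + 9913)))/19301 = -24317*1/24047 - 23000/(-2 + √17420)*(1/19301) = -24317/24047 - 23000/(-2 + 2*√4355)*(1/19301) = -24317/24047 - 23000/(19301*(-2 + 2*√4355))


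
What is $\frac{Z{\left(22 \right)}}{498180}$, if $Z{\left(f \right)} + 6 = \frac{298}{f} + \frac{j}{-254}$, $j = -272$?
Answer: $\frac{12037}{695957460} \approx 1.7296 \cdot 10^{-5}$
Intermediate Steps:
$Z{\left(f \right)} = - \frac{626}{127} + \frac{298}{f}$ ($Z{\left(f \right)} = -6 + \left(\frac{298}{f} - \frac{272}{-254}\right) = -6 + \left(\frac{298}{f} - - \frac{136}{127}\right) = -6 + \left(\frac{298}{f} + \frac{136}{127}\right) = -6 + \left(\frac{136}{127} + \frac{298}{f}\right) = - \frac{626}{127} + \frac{298}{f}$)
$\frac{Z{\left(22 \right)}}{498180} = \frac{- \frac{626}{127} + \frac{298}{22}}{498180} = \left(- \frac{626}{127} + 298 \cdot \frac{1}{22}\right) \frac{1}{498180} = \left(- \frac{626}{127} + \frac{149}{11}\right) \frac{1}{498180} = \frac{12037}{1397} \cdot \frac{1}{498180} = \frac{12037}{695957460}$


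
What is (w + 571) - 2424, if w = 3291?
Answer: 1438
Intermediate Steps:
(w + 571) - 2424 = (3291 + 571) - 2424 = 3862 - 2424 = 1438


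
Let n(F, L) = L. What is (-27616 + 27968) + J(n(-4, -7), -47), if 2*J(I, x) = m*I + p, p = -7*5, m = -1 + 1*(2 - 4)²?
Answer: 324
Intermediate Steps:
m = 3 (m = -1 + 1*(-2)² = -1 + 1*4 = -1 + 4 = 3)
p = -35
J(I, x) = -35/2 + 3*I/2 (J(I, x) = (3*I - 35)/2 = (-35 + 3*I)/2 = -35/2 + 3*I/2)
(-27616 + 27968) + J(n(-4, -7), -47) = (-27616 + 27968) + (-35/2 + (3/2)*(-7)) = 352 + (-35/2 - 21/2) = 352 - 28 = 324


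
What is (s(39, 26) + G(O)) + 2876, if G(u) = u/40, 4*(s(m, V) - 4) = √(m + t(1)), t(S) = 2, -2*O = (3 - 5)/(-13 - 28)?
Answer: 4723199/1640 + √41/4 ≈ 2881.6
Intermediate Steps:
O = -1/41 (O = -(3 - 5)/(2*(-13 - 28)) = -(-1)/(-41) = -(-1)*(-1)/41 = -½*2/41 = -1/41 ≈ -0.024390)
s(m, V) = 4 + √(2 + m)/4 (s(m, V) = 4 + √(m + 2)/4 = 4 + √(2 + m)/4)
G(u) = u/40 (G(u) = u*(1/40) = u/40)
(s(39, 26) + G(O)) + 2876 = ((4 + √(2 + 39)/4) + (1/40)*(-1/41)) + 2876 = ((4 + √41/4) - 1/1640) + 2876 = (6559/1640 + √41/4) + 2876 = 4723199/1640 + √41/4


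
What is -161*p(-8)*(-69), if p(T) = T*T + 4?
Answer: 755412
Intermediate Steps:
p(T) = 4 + T² (p(T) = T² + 4 = 4 + T²)
-161*p(-8)*(-69) = -161*(4 + (-8)²)*(-69) = -161*(4 + 64)*(-69) = -161*68*(-69) = -10948*(-69) = 755412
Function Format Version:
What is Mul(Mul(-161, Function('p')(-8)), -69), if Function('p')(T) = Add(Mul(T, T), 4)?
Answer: 755412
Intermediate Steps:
Function('p')(T) = Add(4, Pow(T, 2)) (Function('p')(T) = Add(Pow(T, 2), 4) = Add(4, Pow(T, 2)))
Mul(Mul(-161, Function('p')(-8)), -69) = Mul(Mul(-161, Add(4, Pow(-8, 2))), -69) = Mul(Mul(-161, Add(4, 64)), -69) = Mul(Mul(-161, 68), -69) = Mul(-10948, -69) = 755412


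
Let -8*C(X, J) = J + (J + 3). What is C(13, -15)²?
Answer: 729/64 ≈ 11.391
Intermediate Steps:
C(X, J) = -3/8 - J/4 (C(X, J) = -(J + (J + 3))/8 = -(J + (3 + J))/8 = -(3 + 2*J)/8 = -3/8 - J/4)
C(13, -15)² = (-3/8 - ¼*(-15))² = (-3/8 + 15/4)² = (27/8)² = 729/64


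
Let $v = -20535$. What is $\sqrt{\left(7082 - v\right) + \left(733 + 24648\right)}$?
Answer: $11 \sqrt{438} \approx 230.21$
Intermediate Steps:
$\sqrt{\left(7082 - v\right) + \left(733 + 24648\right)} = \sqrt{\left(7082 - -20535\right) + \left(733 + 24648\right)} = \sqrt{\left(7082 + 20535\right) + 25381} = \sqrt{27617 + 25381} = \sqrt{52998} = 11 \sqrt{438}$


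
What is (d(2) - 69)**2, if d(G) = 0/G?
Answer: 4761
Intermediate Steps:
d(G) = 0
(d(2) - 69)**2 = (0 - 69)**2 = (-69)**2 = 4761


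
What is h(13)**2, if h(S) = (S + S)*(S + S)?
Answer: 456976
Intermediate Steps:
h(S) = 4*S**2 (h(S) = (2*S)*(2*S) = 4*S**2)
h(13)**2 = (4*13**2)**2 = (4*169)**2 = 676**2 = 456976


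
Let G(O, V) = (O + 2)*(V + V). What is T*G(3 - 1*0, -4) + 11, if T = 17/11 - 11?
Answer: 4281/11 ≈ 389.18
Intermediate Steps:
G(O, V) = 2*V*(2 + O) (G(O, V) = (2 + O)*(2*V) = 2*V*(2 + O))
T = -104/11 (T = 17*(1/11) - 11 = 17/11 - 11 = -104/11 ≈ -9.4545)
T*G(3 - 1*0, -4) + 11 = -208*(-4)*(2 + (3 - 1*0))/11 + 11 = -208*(-4)*(2 + (3 + 0))/11 + 11 = -208*(-4)*(2 + 3)/11 + 11 = -208*(-4)*5/11 + 11 = -104/11*(-40) + 11 = 4160/11 + 11 = 4281/11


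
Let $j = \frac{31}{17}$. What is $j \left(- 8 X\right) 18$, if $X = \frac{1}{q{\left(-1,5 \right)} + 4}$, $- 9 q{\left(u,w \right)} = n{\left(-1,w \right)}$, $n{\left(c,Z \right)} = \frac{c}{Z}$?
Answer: $- \frac{200880}{3077} \approx -65.284$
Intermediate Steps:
$q{\left(u,w \right)} = \frac{1}{9 w}$ ($q{\left(u,w \right)} = - \frac{\left(-1\right) \frac{1}{w}}{9} = \frac{1}{9 w}$)
$X = \frac{45}{181}$ ($X = \frac{1}{\frac{1}{9 \cdot 5} + 4} = \frac{1}{\frac{1}{9} \cdot \frac{1}{5} + 4} = \frac{1}{\frac{1}{45} + 4} = \frac{1}{\frac{181}{45}} = \frac{45}{181} \approx 0.24862$)
$j = \frac{31}{17}$ ($j = 31 \cdot \frac{1}{17} = \frac{31}{17} \approx 1.8235$)
$j \left(- 8 X\right) 18 = \frac{31 \left(\left(-8\right) \frac{45}{181}\right)}{17} \cdot 18 = \frac{31}{17} \left(- \frac{360}{181}\right) 18 = \left(- \frac{11160}{3077}\right) 18 = - \frac{200880}{3077}$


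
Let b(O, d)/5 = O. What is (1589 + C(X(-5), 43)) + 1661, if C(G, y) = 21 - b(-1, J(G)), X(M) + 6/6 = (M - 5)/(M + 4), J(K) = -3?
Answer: 3276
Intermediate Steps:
X(M) = -1 + (-5 + M)/(4 + M) (X(M) = -1 + (M - 5)/(M + 4) = -1 + (-5 + M)/(4 + M))
b(O, d) = 5*O
C(G, y) = 26 (C(G, y) = 21 - 5*(-1) = 21 - 1*(-5) = 21 + 5 = 26)
(1589 + C(X(-5), 43)) + 1661 = (1589 + 26) + 1661 = 1615 + 1661 = 3276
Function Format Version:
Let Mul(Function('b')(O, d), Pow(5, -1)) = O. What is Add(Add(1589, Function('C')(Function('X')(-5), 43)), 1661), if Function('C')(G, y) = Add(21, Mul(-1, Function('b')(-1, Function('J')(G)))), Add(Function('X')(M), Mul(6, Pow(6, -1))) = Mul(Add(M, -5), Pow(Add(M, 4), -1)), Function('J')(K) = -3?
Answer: 3276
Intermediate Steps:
Function('X')(M) = Add(-1, Mul(Pow(Add(4, M), -1), Add(-5, M))) (Function('X')(M) = Add(-1, Mul(Add(M, -5), Pow(Add(M, 4), -1))) = Add(-1, Mul(Add(-5, M), Pow(Add(4, M), -1))) = Add(-1, Mul(Pow(Add(4, M), -1), Add(-5, M))))
Function('b')(O, d) = Mul(5, O)
Function('C')(G, y) = 26 (Function('C')(G, y) = Add(21, Mul(-1, Mul(5, -1))) = Add(21, Mul(-1, -5)) = Add(21, 5) = 26)
Add(Add(1589, Function('C')(Function('X')(-5), 43)), 1661) = Add(Add(1589, 26), 1661) = Add(1615, 1661) = 3276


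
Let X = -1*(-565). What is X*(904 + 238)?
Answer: 645230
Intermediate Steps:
X = 565
X*(904 + 238) = 565*(904 + 238) = 565*1142 = 645230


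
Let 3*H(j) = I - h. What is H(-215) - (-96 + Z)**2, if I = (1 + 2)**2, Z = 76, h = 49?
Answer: -1240/3 ≈ -413.33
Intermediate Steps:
I = 9 (I = 3**2 = 9)
H(j) = -40/3 (H(j) = (9 - 1*49)/3 = (9 - 49)/3 = (1/3)*(-40) = -40/3)
H(-215) - (-96 + Z)**2 = -40/3 - (-96 + 76)**2 = -40/3 - 1*(-20)**2 = -40/3 - 1*400 = -40/3 - 400 = -1240/3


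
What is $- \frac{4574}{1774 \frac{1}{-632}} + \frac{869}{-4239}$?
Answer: $\frac{6126211973}{3759993} \approx 1629.3$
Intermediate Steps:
$- \frac{4574}{1774 \frac{1}{-632}} + \frac{869}{-4239} = - \frac{4574}{1774 \left(- \frac{1}{632}\right)} + 869 \left(- \frac{1}{4239}\right) = - \frac{4574}{- \frac{887}{316}} - \frac{869}{4239} = \left(-4574\right) \left(- \frac{316}{887}\right) - \frac{869}{4239} = \frac{1445384}{887} - \frac{869}{4239} = \frac{6126211973}{3759993}$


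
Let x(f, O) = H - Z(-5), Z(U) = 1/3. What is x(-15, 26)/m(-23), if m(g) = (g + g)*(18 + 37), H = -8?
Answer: 5/1518 ≈ 0.0032938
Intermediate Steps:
Z(U) = ⅓
m(g) = 110*g (m(g) = (2*g)*55 = 110*g)
x(f, O) = -25/3 (x(f, O) = -8 - 1*⅓ = -8 - ⅓ = -25/3)
x(-15, 26)/m(-23) = -25/(3*(110*(-23))) = -25/3/(-2530) = -25/3*(-1/2530) = 5/1518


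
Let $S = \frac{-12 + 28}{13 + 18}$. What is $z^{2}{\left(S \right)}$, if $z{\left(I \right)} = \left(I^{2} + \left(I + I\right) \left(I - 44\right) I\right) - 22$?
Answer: $\frac{1789286120164}{887503681} \approx 2016.1$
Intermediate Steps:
$S = \frac{16}{31} \approx 0.51613$
$z{\left(I \right)} = -22 + I^{2} + 2 I^{2} \left(-44 + I\right)$ ($z{\left(I \right)} = \left(I^{2} + 2 I \left(-44 + I\right) I\right) - 22 = \left(I^{2} + 2 I^{2} \left(-44 + I\right)\right) - 22 = -22 + I^{2} + 2 I^{2} \left(-44 + I\right)$)
$z^{2}{\left(S \right)} = \left(-22 - 87 \left(\frac{16}{31}\right)^{2} + 2 \left(\frac{16}{31}\right)^{3}\right)^{2} = \left(-22 - \frac{22272}{961} + 2 \cdot \frac{4096}{29791}\right)^{2} = \left(-22 - \frac{22272}{961} + \frac{8192}{29791}\right)^{2} = \left(- \frac{1337642}{29791}\right)^{2} = \frac{1789286120164}{887503681}$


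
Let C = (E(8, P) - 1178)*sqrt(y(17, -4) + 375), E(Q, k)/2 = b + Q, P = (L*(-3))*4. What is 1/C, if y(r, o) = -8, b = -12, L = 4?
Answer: -sqrt(367)/435262 ≈ -4.4013e-5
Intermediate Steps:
P = -48 (P = (4*(-3))*4 = -12*4 = -48)
E(Q, k) = -24 + 2*Q (E(Q, k) = 2*(-12 + Q) = -24 + 2*Q)
C = -1186*sqrt(367) (C = ((-24 + 2*8) - 1178)*sqrt(-8 + 375) = ((-24 + 16) - 1178)*sqrt(367) = (-8 - 1178)*sqrt(367) = -1186*sqrt(367) ≈ -22721.)
1/C = 1/(-1186*sqrt(367)) = -sqrt(367)/435262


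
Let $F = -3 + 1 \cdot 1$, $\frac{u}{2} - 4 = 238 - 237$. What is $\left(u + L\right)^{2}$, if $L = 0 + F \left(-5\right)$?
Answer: $400$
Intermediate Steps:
$u = 10$ ($u = 8 + 2 \left(238 - 237\right) = 8 + 2 \cdot 1 = 8 + 2 = 10$)
$F = -2$ ($F = -3 + 1 = -2$)
$L = 10$ ($L = 0 - -10 = 0 + 10 = 10$)
$\left(u + L\right)^{2} = \left(10 + 10\right)^{2} = 20^{2} = 400$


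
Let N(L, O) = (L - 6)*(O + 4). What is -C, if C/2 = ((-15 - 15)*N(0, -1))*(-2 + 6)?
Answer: -4320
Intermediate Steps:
N(L, O) = (-6 + L)*(4 + O)
C = 4320 (C = 2*(((-15 - 15)*(-24 - 6*(-1) + 4*0 + 0*(-1)))*(-2 + 6)) = 2*(-30*(-24 + 6 + 0 + 0)*4) = 2*(-30*(-18)*4) = 2*(540*4) = 2*2160 = 4320)
-C = -1*4320 = -4320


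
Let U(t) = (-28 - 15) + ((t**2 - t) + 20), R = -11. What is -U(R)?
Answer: -109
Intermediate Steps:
U(t) = -23 + t**2 - t (U(t) = -43 + (20 + t**2 - t) = -23 + t**2 - t)
-U(R) = -(-23 + (-11)**2 - 1*(-11)) = -(-23 + 121 + 11) = -1*109 = -109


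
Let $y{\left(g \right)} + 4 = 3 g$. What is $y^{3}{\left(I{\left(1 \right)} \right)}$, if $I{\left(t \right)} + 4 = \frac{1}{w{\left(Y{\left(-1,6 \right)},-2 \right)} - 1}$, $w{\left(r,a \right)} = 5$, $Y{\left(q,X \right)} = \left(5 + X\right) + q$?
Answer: $- \frac{226981}{64} \approx -3546.6$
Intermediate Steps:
$Y{\left(q,X \right)} = 5 + X + q$
$I{\left(t \right)} = - \frac{15}{4}$ ($I{\left(t \right)} = -4 + \frac{1}{5 - 1} = -4 + \frac{1}{4} = - \frac{15}{4}$)
$y{\left(g \right)} = -4 + 3 g$
$y^{3}{\left(I{\left(1 \right)} \right)} = \left(-4 + 3 \left(- \frac{15}{4}\right)\right)^{3} = \left(-4 - \frac{45}{4}\right)^{3} = \left(- \frac{61}{4}\right)^{3} = - \frac{226981}{64}$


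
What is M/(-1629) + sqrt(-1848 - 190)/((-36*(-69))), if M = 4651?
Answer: -4651/1629 + I*sqrt(2038)/2484 ≈ -2.8551 + 0.018174*I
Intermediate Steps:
M/(-1629) + sqrt(-1848 - 190)/((-36*(-69))) = 4651/(-1629) + sqrt(-1848 - 190)/((-36*(-69))) = 4651*(-1/1629) + sqrt(-2038)/2484 = -4651/1629 + (I*sqrt(2038))*(1/2484) = -4651/1629 + I*sqrt(2038)/2484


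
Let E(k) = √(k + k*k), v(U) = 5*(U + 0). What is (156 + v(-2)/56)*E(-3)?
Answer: 4363*√6/28 ≈ 381.68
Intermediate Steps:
v(U) = 5*U
E(k) = √(k + k²)
(156 + v(-2)/56)*E(-3) = (156 + (5*(-2))/56)*√(-3*(1 - 3)) = (156 - 10*1/56)*√(-3*(-2)) = (156 - 5/28)*√6 = 4363*√6/28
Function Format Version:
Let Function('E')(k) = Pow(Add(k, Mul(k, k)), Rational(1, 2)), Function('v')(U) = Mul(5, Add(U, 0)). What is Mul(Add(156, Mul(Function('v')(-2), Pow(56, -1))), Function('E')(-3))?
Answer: Mul(Rational(4363, 28), Pow(6, Rational(1, 2))) ≈ 381.68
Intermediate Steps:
Function('v')(U) = Mul(5, U)
Function('E')(k) = Pow(Add(k, Pow(k, 2)), Rational(1, 2))
Mul(Add(156, Mul(Function('v')(-2), Pow(56, -1))), Function('E')(-3)) = Mul(Add(156, Mul(Mul(5, -2), Pow(56, -1))), Pow(Mul(-3, Add(1, -3)), Rational(1, 2))) = Mul(Add(156, Mul(-10, Rational(1, 56))), Pow(Mul(-3, -2), Rational(1, 2))) = Mul(Add(156, Rational(-5, 28)), Pow(6, Rational(1, 2))) = Mul(Rational(4363, 28), Pow(6, Rational(1, 2)))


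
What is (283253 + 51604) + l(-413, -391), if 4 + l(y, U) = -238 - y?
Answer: 335028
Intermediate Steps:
l(y, U) = -242 - y (l(y, U) = -4 + (-238 - y) = -242 - y)
(283253 + 51604) + l(-413, -391) = (283253 + 51604) + (-242 - 1*(-413)) = 334857 + (-242 + 413) = 334857 + 171 = 335028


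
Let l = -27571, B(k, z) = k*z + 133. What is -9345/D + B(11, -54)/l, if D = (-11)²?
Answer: -257595214/3336091 ≈ -77.215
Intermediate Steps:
D = 121
B(k, z) = 133 + k*z
-9345/D + B(11, -54)/l = -9345/121 + (133 + 11*(-54))/(-27571) = -9345*1/121 + (133 - 594)*(-1/27571) = -9345/121 - 461*(-1/27571) = -9345/121 + 461/27571 = -257595214/3336091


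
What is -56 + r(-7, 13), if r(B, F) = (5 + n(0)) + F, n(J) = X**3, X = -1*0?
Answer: -38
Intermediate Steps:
X = 0
n(J) = 0 (n(J) = 0**3 = 0)
r(B, F) = 5 + F (r(B, F) = (5 + 0) + F = 5 + F)
-56 + r(-7, 13) = -56 + (5 + 13) = -56 + 18 = -38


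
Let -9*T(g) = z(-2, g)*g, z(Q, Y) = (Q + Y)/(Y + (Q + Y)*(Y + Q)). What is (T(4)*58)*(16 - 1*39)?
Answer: 1334/9 ≈ 148.22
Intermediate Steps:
z(Q, Y) = (Q + Y)/(Y + (Q + Y)²) (z(Q, Y) = (Q + Y)/(Y + (Q + Y)*(Q + Y)) = (Q + Y)/(Y + (Q + Y)²))
T(g) = -g*(-2 + g)/(9*(g + (-2 + g)²)) (T(g) = -(-2 + g)/(g + (-2 + g)²)*g/9 = -g*(-2 + g)/(9*(g + (-2 + g)²)))
(T(4)*58)*(16 - 1*39) = (((⅑)*4*(2 - 1*4)/(4 + 4² - 3*4))*58)*(16 - 1*39) = (((⅑)*4*(2 - 4)/(4 + 16 - 12))*58)*(16 - 39) = (((⅑)*4*(-2)/8)*58)*(-23) = (((⅑)*4*(⅛)*(-2))*58)*(-23) = -⅑*58*(-23) = -58/9*(-23) = 1334/9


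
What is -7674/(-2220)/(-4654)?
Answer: -1279/1721980 ≈ -0.00074275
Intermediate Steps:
-7674/(-2220)/(-4654) = -7674*(-1/2220)*(-1/4654) = (1279/370)*(-1/4654) = -1279/1721980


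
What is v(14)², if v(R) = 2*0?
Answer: 0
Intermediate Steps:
v(R) = 0
v(14)² = 0² = 0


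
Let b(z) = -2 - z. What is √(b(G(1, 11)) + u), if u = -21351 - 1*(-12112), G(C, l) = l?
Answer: 6*I*√257 ≈ 96.187*I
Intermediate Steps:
u = -9239 (u = -21351 + 12112 = -9239)
√(b(G(1, 11)) + u) = √((-2 - 1*11) - 9239) = √((-2 - 11) - 9239) = √(-13 - 9239) = √(-9252) = 6*I*√257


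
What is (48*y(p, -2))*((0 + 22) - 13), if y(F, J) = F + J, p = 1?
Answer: -432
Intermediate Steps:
(48*y(p, -2))*((0 + 22) - 13) = (48*(1 - 2))*((0 + 22) - 13) = (48*(-1))*(22 - 13) = -48*9 = -432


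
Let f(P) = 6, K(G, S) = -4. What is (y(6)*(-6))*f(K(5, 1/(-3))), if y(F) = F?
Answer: -216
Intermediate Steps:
(y(6)*(-6))*f(K(5, 1/(-3))) = (6*(-6))*6 = -36*6 = -216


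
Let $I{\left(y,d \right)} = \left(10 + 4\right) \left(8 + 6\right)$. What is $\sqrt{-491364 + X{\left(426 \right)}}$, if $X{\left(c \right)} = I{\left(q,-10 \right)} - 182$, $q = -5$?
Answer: $5 i \sqrt{19654} \approx 700.96 i$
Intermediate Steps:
$I{\left(y,d \right)} = 196$ ($I{\left(y,d \right)} = 14 \cdot 14 = 196$)
$X{\left(c \right)} = 14$ ($X{\left(c \right)} = 196 - 182 = 14$)
$\sqrt{-491364 + X{\left(426 \right)}} = \sqrt{-491364 + 14} = \sqrt{-491350} = 5 i \sqrt{19654}$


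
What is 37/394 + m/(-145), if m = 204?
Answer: -75011/57130 ≈ -1.3130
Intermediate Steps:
37/394 + m/(-145) = 37/394 + 204/(-145) = 37*(1/394) + 204*(-1/145) = 37/394 - 204/145 = -75011/57130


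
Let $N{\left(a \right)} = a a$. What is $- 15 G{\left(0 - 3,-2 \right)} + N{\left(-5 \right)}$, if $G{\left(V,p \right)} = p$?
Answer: $55$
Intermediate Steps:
$N{\left(a \right)} = a^{2}$
$- 15 G{\left(0 - 3,-2 \right)} + N{\left(-5 \right)} = \left(-15\right) \left(-2\right) + \left(-5\right)^{2} = 30 + 25 = 55$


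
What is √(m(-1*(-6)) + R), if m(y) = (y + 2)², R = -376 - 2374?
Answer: I*√2686 ≈ 51.827*I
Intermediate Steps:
R = -2750
m(y) = (2 + y)²
√(m(-1*(-6)) + R) = √((2 - 1*(-6))² - 2750) = √((2 + 6)² - 2750) = √(8² - 2750) = √(64 - 2750) = √(-2686) = I*√2686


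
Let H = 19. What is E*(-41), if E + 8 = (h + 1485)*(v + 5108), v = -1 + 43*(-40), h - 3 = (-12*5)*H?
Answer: -48325388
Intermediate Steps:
h = -1137 (h = 3 - 12*5*19 = 3 - 60*19 = 3 - 1140 = -1137)
v = -1721 (v = -1 - 1720 = -1721)
E = 1178668 (E = -8 + (-1137 + 1485)*(-1721 + 5108) = -8 + 348*3387 = -8 + 1178676 = 1178668)
E*(-41) = 1178668*(-41) = -48325388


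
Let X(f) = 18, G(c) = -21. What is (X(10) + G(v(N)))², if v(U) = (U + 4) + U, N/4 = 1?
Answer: 9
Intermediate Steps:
N = 4 (N = 4*1 = 4)
v(U) = 4 + 2*U (v(U) = (4 + U) + U = 4 + 2*U)
(X(10) + G(v(N)))² = (18 - 21)² = (-3)² = 9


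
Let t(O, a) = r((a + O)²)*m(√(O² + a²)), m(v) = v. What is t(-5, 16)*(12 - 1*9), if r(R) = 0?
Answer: 0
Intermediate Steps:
t(O, a) = 0 (t(O, a) = 0*√(O² + a²) = 0)
t(-5, 16)*(12 - 1*9) = 0*(12 - 1*9) = 0*(12 - 9) = 0*3 = 0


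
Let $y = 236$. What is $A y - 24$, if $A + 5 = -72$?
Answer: $-18196$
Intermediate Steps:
$A = -77$ ($A = -5 - 72 = -77$)
$A y - 24 = \left(-77\right) 236 - 24 = -18172 - 24 = -18196$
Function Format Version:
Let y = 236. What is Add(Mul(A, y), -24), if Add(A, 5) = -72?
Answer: -18196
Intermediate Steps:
A = -77 (A = Add(-5, -72) = -77)
Add(Mul(A, y), -24) = Add(Mul(-77, 236), -24) = Add(-18172, -24) = -18196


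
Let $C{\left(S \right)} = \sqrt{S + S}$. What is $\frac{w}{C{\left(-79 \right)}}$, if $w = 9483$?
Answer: $- \frac{9483 i \sqrt{158}}{158} \approx - 754.43 i$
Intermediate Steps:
$C{\left(S \right)} = \sqrt{2} \sqrt{S}$ ($C{\left(S \right)} = \sqrt{2 S} = \sqrt{2} \sqrt{S}$)
$\frac{w}{C{\left(-79 \right)}} = \frac{9483}{\sqrt{2} \sqrt{-79}} = \frac{9483}{\sqrt{2} i \sqrt{79}} = \frac{9483}{i \sqrt{158}} = 9483 \left(- \frac{i \sqrt{158}}{158}\right) = - \frac{9483 i \sqrt{158}}{158}$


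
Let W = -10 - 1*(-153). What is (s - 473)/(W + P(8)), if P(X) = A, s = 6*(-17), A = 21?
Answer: -575/164 ≈ -3.5061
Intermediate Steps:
s = -102
P(X) = 21
W = 143 (W = -10 + 153 = 143)
(s - 473)/(W + P(8)) = (-102 - 473)/(143 + 21) = -575/164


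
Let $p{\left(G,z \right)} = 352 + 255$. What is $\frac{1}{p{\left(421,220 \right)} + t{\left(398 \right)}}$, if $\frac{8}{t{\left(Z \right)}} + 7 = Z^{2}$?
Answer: $\frac{158397}{96146987} \approx 0.0016474$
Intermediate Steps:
$t{\left(Z \right)} = \frac{8}{-7 + Z^{2}}$
$p{\left(G,z \right)} = 607$
$\frac{1}{p{\left(421,220 \right)} + t{\left(398 \right)}} = \frac{1}{607 + \frac{8}{-7 + 398^{2}}} = \frac{1}{607 + \frac{8}{-7 + 158404}} = \frac{1}{607 + \frac{8}{158397}} = \frac{1}{\frac{96146987}{158397}} = \frac{158397}{96146987}$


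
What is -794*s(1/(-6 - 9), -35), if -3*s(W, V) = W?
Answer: -794/45 ≈ -17.644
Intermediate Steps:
s(W, V) = -W/3
-794*s(1/(-6 - 9), -35) = -(-794)/(3*(-6 - 9)) = -(-794)/(3*(-15)) = -(-794)*(-1)/(3*15) = -794*1/45 = -794/45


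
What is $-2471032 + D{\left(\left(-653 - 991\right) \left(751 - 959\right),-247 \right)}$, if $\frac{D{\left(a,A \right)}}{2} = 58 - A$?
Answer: $-2470422$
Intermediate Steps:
$D{\left(a,A \right)} = 116 - 2 A$ ($D{\left(a,A \right)} = 2 \left(58 - A\right) = 116 - 2 A$)
$-2471032 + D{\left(\left(-653 - 991\right) \left(751 - 959\right),-247 \right)} = -2471032 + \left(116 - -494\right) = -2471032 + \left(116 + 494\right) = -2471032 + 610 = -2470422$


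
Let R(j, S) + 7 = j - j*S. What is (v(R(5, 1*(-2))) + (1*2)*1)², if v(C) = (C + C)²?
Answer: 66564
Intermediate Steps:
R(j, S) = -7 + j - S*j (R(j, S) = -7 + (j - j*S) = -7 + (j - S*j) = -7 + j - S*j)
v(C) = 4*C² (v(C) = (2*C)² = 4*C²)
(v(R(5, 1*(-2))) + (1*2)*1)² = (4*(-7 + 5 - 1*1*(-2)*5)² + (1*2)*1)² = (4*(-7 + 5 - 1*(-2)*5)² + 2*1)² = (4*(-7 + 5 + 10)² + 2)² = (4*8² + 2)² = (4*64 + 2)² = (256 + 2)² = 258² = 66564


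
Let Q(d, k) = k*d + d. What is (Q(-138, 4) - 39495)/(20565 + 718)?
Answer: -40185/21283 ≈ -1.8881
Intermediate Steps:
Q(d, k) = d + d*k (Q(d, k) = d*k + d = d + d*k)
(Q(-138, 4) - 39495)/(20565 + 718) = (-138*(1 + 4) - 39495)/(20565 + 718) = (-138*5 - 39495)/21283 = (-690 - 39495)*(1/21283) = -40185*1/21283 = -40185/21283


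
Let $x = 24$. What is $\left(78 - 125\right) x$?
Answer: $-1128$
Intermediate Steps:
$\left(78 - 125\right) x = \left(78 - 125\right) 24 = \left(-47\right) 24 = -1128$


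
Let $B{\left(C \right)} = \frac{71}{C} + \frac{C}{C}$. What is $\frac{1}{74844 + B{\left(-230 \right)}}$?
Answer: $\frac{230}{17214279} \approx 1.3361 \cdot 10^{-5}$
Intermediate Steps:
$B{\left(C \right)} = 1 + \frac{71}{C}$ ($B{\left(C \right)} = \frac{71}{C} + 1 = 1 + \frac{71}{C}$)
$\frac{1}{74844 + B{\left(-230 \right)}} = \frac{1}{74844 + \frac{71 - 230}{-230}} = \frac{1}{74844 - - \frac{159}{230}} = \frac{1}{74844 + \frac{159}{230}} = \frac{1}{\frac{17214279}{230}} = \frac{230}{17214279}$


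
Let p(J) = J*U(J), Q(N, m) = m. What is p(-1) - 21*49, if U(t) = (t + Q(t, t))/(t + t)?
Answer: -1030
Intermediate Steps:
U(t) = 1 (U(t) = (t + t)/(t + t) = (2*t)/((2*t)) = (2*t)*(1/(2*t)) = 1)
p(J) = J (p(J) = J*1 = J)
p(-1) - 21*49 = -1 - 21*49 = -1 - 1029 = -1030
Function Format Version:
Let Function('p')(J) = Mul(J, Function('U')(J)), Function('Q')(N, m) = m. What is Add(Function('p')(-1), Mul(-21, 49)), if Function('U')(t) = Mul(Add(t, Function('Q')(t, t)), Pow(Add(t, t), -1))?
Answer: -1030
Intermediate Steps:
Function('U')(t) = 1 (Function('U')(t) = Mul(Add(t, t), Pow(Add(t, t), -1)) = Mul(Mul(2, t), Pow(Mul(2, t), -1)) = Mul(Mul(2, t), Mul(Rational(1, 2), Pow(t, -1))) = 1)
Function('p')(J) = J (Function('p')(J) = Mul(J, 1) = J)
Add(Function('p')(-1), Mul(-21, 49)) = Add(-1, Mul(-21, 49)) = Add(-1, -1029) = -1030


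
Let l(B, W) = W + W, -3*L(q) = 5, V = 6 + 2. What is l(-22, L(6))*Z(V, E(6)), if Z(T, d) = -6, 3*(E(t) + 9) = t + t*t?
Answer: 20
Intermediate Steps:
V = 8
E(t) = -9 + t/3 + t²/3 (E(t) = -9 + (t + t*t)/3 = -9 + (t + t²)/3 = -9 + (t/3 + t²/3) = -9 + t/3 + t²/3)
L(q) = -5/3 (L(q) = -⅓*5 = -5/3)
l(B, W) = 2*W
l(-22, L(6))*Z(V, E(6)) = (2*(-5/3))*(-6) = -10/3*(-6) = 20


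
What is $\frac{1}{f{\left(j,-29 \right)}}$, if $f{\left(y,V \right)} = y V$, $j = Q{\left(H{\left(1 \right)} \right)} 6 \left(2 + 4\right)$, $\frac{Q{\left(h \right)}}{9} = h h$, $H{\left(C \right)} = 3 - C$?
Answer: $- \frac{1}{37584} \approx -2.6607 \cdot 10^{-5}$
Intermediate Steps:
$Q{\left(h \right)} = 9 h^{2}$ ($Q{\left(h \right)} = 9 h h = 9 h^{2}$)
$j = 1296$ ($j = 9 \left(3 - 1\right)^{2} \cdot 6 \left(2 + 4\right) = 9 \left(3 - 1\right)^{2} \cdot 6 \cdot 6 = 9 \cdot 2^{2} \cdot 36 = 9 \cdot 4 \cdot 36 = 36 \cdot 36 = 1296$)
$f{\left(y,V \right)} = V y$
$\frac{1}{f{\left(j,-29 \right)}} = \frac{1}{\left(-29\right) 1296} = \frac{1}{-37584} = - \frac{1}{37584}$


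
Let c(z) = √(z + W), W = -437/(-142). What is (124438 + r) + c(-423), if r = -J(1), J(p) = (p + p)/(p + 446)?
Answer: 55623784/447 + I*√8467318/142 ≈ 1.2444e+5 + 20.492*I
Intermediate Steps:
J(p) = 2*p/(446 + p) (J(p) = (2*p)/(446 + p) = 2*p/(446 + p))
W = 437/142 (W = -437*(-1/142) = 437/142 ≈ 3.0775)
c(z) = √(437/142 + z) (c(z) = √(z + 437/142) = √(437/142 + z))
r = -2/447 (r = -2/(446 + 1) = -2/447 ≈ -0.0044743)
(124438 + r) + c(-423) = (124438 - 2/447) + √(62054 + 20164*(-423))/142 = 55623784/447 + √(62054 - 8529372)/142 = 55623784/447 + √(-8467318)/142 = 55623784/447 + (I*√8467318)/142 = 55623784/447 + I*√8467318/142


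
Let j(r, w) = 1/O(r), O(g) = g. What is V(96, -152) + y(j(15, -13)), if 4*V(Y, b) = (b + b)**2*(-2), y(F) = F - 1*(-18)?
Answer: -692849/15 ≈ -46190.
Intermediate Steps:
j(r, w) = 1/r
y(F) = 18 + F (y(F) = F + 18 = 18 + F)
V(Y, b) = -2*b**2 (V(Y, b) = ((b + b)**2*(-2))/4 = ((2*b)**2*(-2))/4 = ((4*b**2)*(-2))/4 = (-8*b**2)/4 = -2*b**2)
V(96, -152) + y(j(15, -13)) = -2*(-152)**2 + (18 + 1/15) = -2*23104 + (18 + 1/15) = -46208 + 271/15 = -692849/15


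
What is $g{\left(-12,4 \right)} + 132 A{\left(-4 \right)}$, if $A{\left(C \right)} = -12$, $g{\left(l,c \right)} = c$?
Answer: $-1580$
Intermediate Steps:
$g{\left(-12,4 \right)} + 132 A{\left(-4 \right)} = 4 + 132 \left(-12\right) = 4 - 1584 = -1580$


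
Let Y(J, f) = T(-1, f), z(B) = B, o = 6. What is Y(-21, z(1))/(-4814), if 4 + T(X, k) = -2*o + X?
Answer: 17/4814 ≈ 0.0035314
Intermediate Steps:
T(X, k) = -16 + X (T(X, k) = -4 + (-2*6 + X) = -4 + (-12 + X) = -16 + X)
Y(J, f) = -17 (Y(J, f) = -16 - 1 = -17)
Y(-21, z(1))/(-4814) = -17/(-4814) = -17*(-1/4814) = 17/4814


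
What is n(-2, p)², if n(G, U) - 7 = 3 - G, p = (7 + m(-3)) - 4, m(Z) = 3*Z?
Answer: 144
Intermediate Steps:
p = -6 (p = (7 + 3*(-3)) - 4 = (7 - 9) - 4 = -2 - 4 = -6)
n(G, U) = 10 - G (n(G, U) = 7 + (3 - G) = 10 - G)
n(-2, p)² = (10 - 1*(-2))² = (10 + 2)² = 12² = 144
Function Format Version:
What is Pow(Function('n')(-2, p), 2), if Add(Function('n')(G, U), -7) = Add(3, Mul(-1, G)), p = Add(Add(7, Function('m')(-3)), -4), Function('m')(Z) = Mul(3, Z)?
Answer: 144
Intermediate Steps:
p = -6 (p = Add(Add(7, Mul(3, -3)), -4) = Add(Add(7, -9), -4) = Add(-2, -4) = -6)
Function('n')(G, U) = Add(10, Mul(-1, G)) (Function('n')(G, U) = Add(7, Add(3, Mul(-1, G))) = Add(10, Mul(-1, G)))
Pow(Function('n')(-2, p), 2) = Pow(Add(10, Mul(-1, -2)), 2) = Pow(Add(10, 2), 2) = Pow(12, 2) = 144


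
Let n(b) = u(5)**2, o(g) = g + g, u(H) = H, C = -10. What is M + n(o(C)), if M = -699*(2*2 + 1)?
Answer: -3470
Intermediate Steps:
M = -3495 (M = -699*(4 + 1) = -699*5 = -3495)
o(g) = 2*g
n(b) = 25 (n(b) = 5**2 = 25)
M + n(o(C)) = -3495 + 25 = -3470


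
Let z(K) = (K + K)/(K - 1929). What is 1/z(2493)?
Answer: 94/831 ≈ 0.11312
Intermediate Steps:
z(K) = 2*K/(-1929 + K) (z(K) = (2*K)/(-1929 + K) = 2*K/(-1929 + K))
1/z(2493) = 1/(2*2493/(-1929 + 2493)) = 1/(2*2493/564) = 1/(2*2493*(1/564)) = 1/(831/94) = 94/831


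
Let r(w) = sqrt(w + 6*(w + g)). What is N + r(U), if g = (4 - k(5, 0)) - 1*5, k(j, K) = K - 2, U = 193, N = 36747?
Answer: 36747 + sqrt(1357) ≈ 36784.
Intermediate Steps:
k(j, K) = -2 + K
g = 1 (g = (4 - (-2 + 0)) - 1*5 = (4 - 1*(-2)) - 5 = (4 + 2) - 5 = 6 - 5 = 1)
r(w) = sqrt(6 + 7*w) (r(w) = sqrt(w + 6*(w + 1)) = sqrt(w + 6*(1 + w)) = sqrt(w + (6 + 6*w)) = sqrt(6 + 7*w))
N + r(U) = 36747 + sqrt(6 + 7*193) = 36747 + sqrt(6 + 1351) = 36747 + sqrt(1357)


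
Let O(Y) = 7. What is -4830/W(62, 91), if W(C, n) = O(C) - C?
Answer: 966/11 ≈ 87.818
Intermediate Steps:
W(C, n) = 7 - C
-4830/W(62, 91) = -4830/(7 - 1*62) = -4830/(7 - 62) = -4830/(-55) = -4830*(-1/55) = 966/11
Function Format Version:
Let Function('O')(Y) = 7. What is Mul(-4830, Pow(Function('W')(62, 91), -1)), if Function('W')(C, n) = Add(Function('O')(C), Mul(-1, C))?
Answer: Rational(966, 11) ≈ 87.818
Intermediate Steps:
Function('W')(C, n) = Add(7, Mul(-1, C))
Mul(-4830, Pow(Function('W')(62, 91), -1)) = Mul(-4830, Pow(Add(7, Mul(-1, 62)), -1)) = Mul(-4830, Pow(Add(7, -62), -1)) = Mul(-4830, Pow(-55, -1)) = Mul(-4830, Rational(-1, 55)) = Rational(966, 11)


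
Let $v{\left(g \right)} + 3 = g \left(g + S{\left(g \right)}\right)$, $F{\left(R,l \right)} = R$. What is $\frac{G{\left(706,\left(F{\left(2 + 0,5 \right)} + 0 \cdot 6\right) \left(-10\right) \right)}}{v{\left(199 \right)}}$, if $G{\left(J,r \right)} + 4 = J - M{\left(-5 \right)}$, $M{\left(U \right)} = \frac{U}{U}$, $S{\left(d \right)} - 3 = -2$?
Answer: $\frac{701}{39797} \approx 0.017614$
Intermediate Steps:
$S{\left(d \right)} = 1$ ($S{\left(d \right)} = 3 - 2 = 1$)
$M{\left(U \right)} = 1$
$G{\left(J,r \right)} = -5 + J$ ($G{\left(J,r \right)} = -4 + \left(J - 1\right) = -4 + \left(-1 + J\right) = -5 + J$)
$v{\left(g \right)} = -3 + g \left(1 + g\right)$ ($v{\left(g \right)} = -3 + g \left(g + 1\right) = -3 + g \left(1 + g\right)$)
$\frac{G{\left(706,\left(F{\left(2 + 0,5 \right)} + 0 \cdot 6\right) \left(-10\right) \right)}}{v{\left(199 \right)}} = \frac{-5 + 706}{-3 + 199 + 199^{2}} = \frac{701}{-3 + 199 + 39601} = \frac{701}{39797}$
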